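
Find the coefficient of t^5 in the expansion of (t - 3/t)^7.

General term: C(7,j)·(t)^j·(-3/t)^(7-j), with t-exponent 1j − 1(7−j) = 2j − 7.
Set 2j − 7 = 5: j = 6.
C(7,6) = 7; 1^6 = 1; (-3)^1 = -3.
Coefficient = 7 · 1 · (-3) = -21.

-21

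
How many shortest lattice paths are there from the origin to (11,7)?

Each path is a sequence of 18 steps with 11 rights: C(18,11) = 31824.

31824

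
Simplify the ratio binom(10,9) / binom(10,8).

C(n,k+1)/C(n,k) = (n−k)/(k+1) = (10−8)/(8+1) = 2/9.

2/9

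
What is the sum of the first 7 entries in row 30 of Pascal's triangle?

1 + 30 + 435 + 4060 + 27405 + 142506 + 593775 = 768212.

768212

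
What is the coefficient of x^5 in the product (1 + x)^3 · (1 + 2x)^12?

54648

Coefficient of x^5 = Σ_{j} C(3,j)·1^j·C(12,5-j)·2^(5-j) for j from 0 to 3.
= 25344 + 23760 + 5280 + 264 = 54648.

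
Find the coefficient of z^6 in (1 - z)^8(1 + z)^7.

Coefficient of z^6 = Σ_{j} C(8,j)·(-1)^j·C(7,6-j)·1^(6-j) for j from 0 to 6.
= 7 + (-168) + 980 + (-1960) + 1470 + (-392) + 28 = -35.

-35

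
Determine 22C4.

C(22,4) = (22·21·20·19) / 4! = 175560 / 24 = 7315.

7315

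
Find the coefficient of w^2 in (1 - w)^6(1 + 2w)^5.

-5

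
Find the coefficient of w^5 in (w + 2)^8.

448

The general term is C(8,j)·(w)^j·(2)^(8-j); the w^5 term has j = 5.
C(8,5) = 56.
Coefficient = C(8,5) · 2^3 = 56 · 8 = 448.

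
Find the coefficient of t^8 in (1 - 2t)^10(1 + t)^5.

Coefficient of t^8 = Σ_{j} C(10,j)·(-2)^j·C(5,8-j)·1^(8-j) for j from 3 to 8.
= (-960) + 16800 + (-80640) + 134400 + (-76800) + 11520 = 4320.

4320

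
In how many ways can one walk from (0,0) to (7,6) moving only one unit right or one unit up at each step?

1716

Each path is a sequence of 13 steps with 7 rights: C(13,7) = 1716.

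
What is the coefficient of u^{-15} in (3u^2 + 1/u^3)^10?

3240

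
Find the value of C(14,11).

C(14,11) = C(14,3) by symmetry.
C(14,3) = (14·13·12) / 3! = 2184 / 6 = 364.

364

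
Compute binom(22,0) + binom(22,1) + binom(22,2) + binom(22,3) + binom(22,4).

9109

1 + 22 + 231 + 1540 + 7315 = 9109.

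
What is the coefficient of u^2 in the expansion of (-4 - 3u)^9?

The general term is C(9,j)·(-4)^j·(-3u)^(9-j); the u^2 term has j = 7.
C(9,7) = 36.
Coefficient = C(9,7) · (-4)^7 · (-3)^2 = 36 · (-16384) · 9 = -5308416.

-5308416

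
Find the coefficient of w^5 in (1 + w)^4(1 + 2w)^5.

1002

Coefficient of w^5 = Σ_{j} C(4,j)·1^j·C(5,5-j)·2^(5-j) for j from 0 to 4.
= 32 + 320 + 480 + 160 + 10 = 1002.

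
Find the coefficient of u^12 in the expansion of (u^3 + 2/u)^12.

59136

General term: C(12,j)·(u^3)^j·(2/u)^(12-j), with u-exponent 3j − 1(12−j) = 4j − 12.
Set 4j − 12 = 12: j = 6.
C(12,6) = 924; 1^6 = 1; 2^6 = 64.
Coefficient = 924 · 1 · 64 = 59136.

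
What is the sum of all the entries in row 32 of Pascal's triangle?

Setting x = 1 in (1+x)^32 gives Σ C(32,r) = 2^32 = 4294967296.

4294967296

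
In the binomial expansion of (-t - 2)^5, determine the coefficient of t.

-80

The general term is C(5,j)·(-t)^j·(-2)^(5-j); the t^1 term has j = 1.
C(5,1) = 5.
Coefficient = C(5,1) · (-1)^1 · (-2)^4 = 5 · (-1) · 16 = -80.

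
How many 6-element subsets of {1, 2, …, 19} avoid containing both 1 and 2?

24752

All 6-subsets: C(19,6) = 27132. Those containing both fixed elements: C(17,4) = 2380.
27132 − 2380 = 24752.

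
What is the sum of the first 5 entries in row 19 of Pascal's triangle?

1 + 19 + 171 + 969 + 3876 = 5036.

5036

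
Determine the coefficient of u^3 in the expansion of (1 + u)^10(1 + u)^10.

1140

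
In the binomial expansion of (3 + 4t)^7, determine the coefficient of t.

20412

The general term is C(7,j)·(3)^j·(4t)^(7-j); the t^1 term has j = 6.
C(7,6) = 7.
Coefficient = C(7,6) · 3^6 · 4^1 = 7 · 729 · 4 = 20412.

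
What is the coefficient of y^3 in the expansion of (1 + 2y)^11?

The general term is C(11,j)·(1)^j·(2y)^(11-j); the y^3 term has j = 8.
C(11,8) = 165.
Coefficient = C(11,8) · 2^3 = 165 · 8 = 1320.

1320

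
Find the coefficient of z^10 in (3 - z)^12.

The general term is C(12,j)·(3)^j·(-z)^(12-j); the z^10 term has j = 2.
C(12,2) = 66.
Coefficient = C(12,2) · 3^2 = 66 · 9 = 594.

594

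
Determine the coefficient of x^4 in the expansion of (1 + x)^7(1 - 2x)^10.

Coefficient of x^4 = Σ_{j} C(7,j)·1^j·C(10,4-j)·(-2)^(4-j) for j from 0 to 4.
= 3360 + (-6720) + 3780 + (-700) + 35 = -245.

-245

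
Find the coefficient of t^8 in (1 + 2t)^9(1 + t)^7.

374274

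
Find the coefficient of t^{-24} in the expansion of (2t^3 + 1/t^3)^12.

264

General term: C(12,j)·(2t^3)^j·(1/t^3)^(12-j), with t-exponent 3j − 3(12−j) = 6j − 36.
Set 6j − 36 = -24: j = 2.
C(12,2) = 66; 2^2 = 4; 1^10 = 1.
Coefficient = 66 · 4 · 1 = 264.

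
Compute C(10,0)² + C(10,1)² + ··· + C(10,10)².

184756

Σ C(10,j)² is the coefficient of x^10 in (1+x)^10(1+x)^10 = (1+x)^20, i.e. C(20,10) = 184756.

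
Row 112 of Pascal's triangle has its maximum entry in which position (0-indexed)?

56

C(112,i) is maximized at i = 112/2 = 56.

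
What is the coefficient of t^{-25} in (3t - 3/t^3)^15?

43089767721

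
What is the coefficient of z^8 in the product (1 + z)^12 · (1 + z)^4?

12870

(1 + z)^12(1 + z)^4 = (1 + z)^16, so the coefficient of z^8 is C(16,8)·1^8 = 12870·1 = 12870.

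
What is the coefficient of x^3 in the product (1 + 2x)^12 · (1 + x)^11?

6149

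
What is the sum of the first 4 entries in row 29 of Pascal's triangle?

4090

1 + 29 + 406 + 3654 = 4090.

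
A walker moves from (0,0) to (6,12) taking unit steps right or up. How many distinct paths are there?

18564

Each path is a sequence of 18 steps with 6 rights: C(18,6) = 18564.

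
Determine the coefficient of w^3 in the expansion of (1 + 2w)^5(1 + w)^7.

Coefficient of w^3 = Σ_{j} C(5,j)·2^j·C(7,3-j)·1^(3-j) for j from 0 to 3.
= 35 + 210 + 280 + 80 = 605.

605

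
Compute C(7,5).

21

C(7,5) = C(7,2) by symmetry.
C(7,2) = (7·6) / 2! = 42 / 2 = 21.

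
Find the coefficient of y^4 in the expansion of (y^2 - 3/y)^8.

5670

General term: C(8,j)·(y^2)^j·(-3/y)^(8-j), with y-exponent 2j − 1(8−j) = 3j − 8.
Set 3j − 8 = 4: j = 4.
C(8,4) = 70; 1^4 = 1; (-3)^4 = 81.
Coefficient = 70 · 1 · 81 = 5670.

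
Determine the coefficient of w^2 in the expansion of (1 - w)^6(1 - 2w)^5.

115

Coefficient of w^2 = Σ_{j} C(6,j)·(-1)^j·C(5,2-j)·(-2)^(2-j) for j from 0 to 2.
= 40 + 60 + 15 = 115.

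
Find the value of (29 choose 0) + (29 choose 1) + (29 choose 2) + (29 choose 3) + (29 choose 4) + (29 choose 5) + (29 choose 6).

1 + 29 + 406 + 3654 + 23751 + 118755 + 475020 = 621616.

621616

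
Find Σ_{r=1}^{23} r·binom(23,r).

Since r·C(23,r) = 23·C(22,r−1), the sum is 23·2^22 = 23·4194304 = 96468992.

96468992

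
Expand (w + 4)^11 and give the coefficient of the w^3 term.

10813440

The general term is C(11,j)·(w)^j·(4)^(11-j); the w^3 term has j = 3.
C(11,3) = 165.
Coefficient = C(11,3) · 4^8 = 165 · 65536 = 10813440.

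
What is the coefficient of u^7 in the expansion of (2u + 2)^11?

The general term is C(11,j)·(2u)^j·(2)^(11-j); the u^7 term has j = 7.
C(11,7) = 330.
Coefficient = C(11,7) · 2^7 · 2^4 = 330 · 128 · 16 = 675840.

675840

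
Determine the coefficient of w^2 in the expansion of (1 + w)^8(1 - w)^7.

-7

Coefficient of w^2 = Σ_{j} C(8,j)·1^j·C(7,2-j)·(-1)^(2-j) for j from 0 to 2.
= 21 + (-56) + 28 = -7.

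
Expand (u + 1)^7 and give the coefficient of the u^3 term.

35

The general term is C(7,j)·(u)^j·(1)^(7-j); the u^3 term has j = 3.
C(7,3) = 35.
Coefficient = C(7,3) = 35.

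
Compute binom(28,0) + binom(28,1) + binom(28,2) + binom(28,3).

1 + 28 + 378 + 3276 = 3683.

3683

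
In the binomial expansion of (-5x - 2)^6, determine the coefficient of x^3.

The general term is C(6,j)·(-5x)^j·(-2)^(6-j); the x^3 term has j = 3.
C(6,3) = 20.
Coefficient = C(6,3) · (-5)^3 · (-2)^3 = 20 · (-125) · (-8) = 20000.

20000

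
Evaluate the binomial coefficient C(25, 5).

53130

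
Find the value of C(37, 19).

C(37,19) = C(37,18) by symmetry.
C(37,18) = (37·36·35·34·33·32·31·30·29·28·27·26·25·24·23·22·21·20) / 18! = 113146793787569865523200000 / 6402373705728000 = 17672631900.

17672631900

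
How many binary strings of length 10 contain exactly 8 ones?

Choose the 8 positions: C(10,8) = 45.

45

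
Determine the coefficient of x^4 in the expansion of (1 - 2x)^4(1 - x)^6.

Coefficient of x^4 = Σ_{j} C(4,j)·(-2)^j·C(6,4-j)·(-1)^(4-j) for j from 0 to 4.
= 15 + 160 + 360 + 192 + 16 = 743.

743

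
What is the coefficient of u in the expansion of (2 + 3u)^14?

344064

The general term is C(14,j)·(2)^j·(3u)^(14-j); the u^1 term has j = 13.
C(14,13) = 14.
Coefficient = C(14,13) · 2^13 · 3^1 = 14 · 8192 · 3 = 344064.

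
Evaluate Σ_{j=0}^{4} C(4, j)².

Σ C(4,j)² is the coefficient of x^4 in (1+x)^4(1+x)^4 = (1+x)^8, i.e. C(8,4) = 70.

70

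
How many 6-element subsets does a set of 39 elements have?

C(39,6) = (39·38·37·36·35·34) / 6! = 2349088560 / 720 = 3262623.

3262623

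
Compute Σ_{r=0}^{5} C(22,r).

1 + 22 + 231 + 1540 + 7315 + 26334 = 35443.

35443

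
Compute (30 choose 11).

C(30,11) = (30·29·28·27·26·25·24·23·22·21·20) / 11! = 2180547008640000 / 39916800 = 54627300.

54627300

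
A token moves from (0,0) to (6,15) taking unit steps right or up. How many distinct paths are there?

54264

Each path is a sequence of 21 steps with 6 rights: C(21,6) = 54264.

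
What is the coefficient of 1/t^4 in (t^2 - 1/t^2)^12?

-792

General term: C(12,j)·(t^2)^j·(-1/t^2)^(12-j), with t-exponent 2j − 2(12−j) = 4j − 24.
Set 4j − 24 = -4: j = 5.
C(12,5) = 792; 1^5 = 1; (-1)^7 = -1.
Coefficient = 792 · 1 · (-1) = -792.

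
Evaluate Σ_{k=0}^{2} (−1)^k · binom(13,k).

66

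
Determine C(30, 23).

2035800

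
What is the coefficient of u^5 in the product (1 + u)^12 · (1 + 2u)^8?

78152

Coefficient of u^5 = Σ_{j} C(12,j)·1^j·C(8,5-j)·2^(5-j) for j from 0 to 5.
= 1792 + 13440 + 29568 + 24640 + 7920 + 792 = 78152.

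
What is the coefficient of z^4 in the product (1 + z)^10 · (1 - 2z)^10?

-330

Coefficient of z^4 = Σ_{j} C(10,j)·1^j·C(10,4-j)·(-2)^(4-j) for j from 0 to 4.
= 3360 + (-9600) + 8100 + (-2400) + 210 = -330.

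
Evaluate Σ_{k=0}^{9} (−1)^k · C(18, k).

-24310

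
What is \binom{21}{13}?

203490

C(21,13) = C(21,8) by symmetry.
C(21,8) = (21·20·19·18·17·16·15·14) / 8! = 8204716800 / 40320 = 203490.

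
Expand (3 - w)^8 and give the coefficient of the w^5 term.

The general term is C(8,j)·(3)^j·(-w)^(8-j); the w^5 term has j = 3.
C(8,3) = 56.
Coefficient = C(8,3) · 3^3 · (-1)^5 = 56 · 27 · (-1) = -1512.

-1512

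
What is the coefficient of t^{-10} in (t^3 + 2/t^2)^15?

2795520

General term: C(15,j)·(t^3)^j·(2/t^2)^(15-j), with t-exponent 3j − 2(15−j) = 5j − 30.
Set 5j − 30 = -10: j = 4.
C(15,4) = 1365; 1^4 = 1; 2^11 = 2048.
Coefficient = 1365 · 1 · 2048 = 2795520.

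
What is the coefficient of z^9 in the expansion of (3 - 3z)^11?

-9743085

The general term is C(11,j)·(3)^j·(-3z)^(11-j); the z^9 term has j = 2.
C(11,2) = 55.
Coefficient = C(11,2) · 3^2 · (-3)^9 = 55 · 9 · (-19683) = -9743085.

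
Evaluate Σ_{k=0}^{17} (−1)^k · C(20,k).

-171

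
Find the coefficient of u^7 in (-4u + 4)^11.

-1384120320

The general term is C(11,j)·(-4u)^j·(4)^(11-j); the u^7 term has j = 7.
C(11,7) = 330.
Coefficient = C(11,7) · (-4)^7 · 4^4 = 330 · (-16384) · 256 = -1384120320.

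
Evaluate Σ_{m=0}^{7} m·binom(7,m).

448

Differentiating (1+x)^7 and setting x=1: Σ m·C(7,m) = 7·2^6 = 448.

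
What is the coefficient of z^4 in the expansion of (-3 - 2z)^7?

-15120

The general term is C(7,j)·(-3)^j·(-2z)^(7-j); the z^4 term has j = 3.
C(7,3) = 35.
Coefficient = C(7,3) · (-3)^3 · (-2)^4 = 35 · (-27) · 16 = -15120.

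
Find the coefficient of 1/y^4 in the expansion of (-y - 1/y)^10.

General term: C(10,j)·(-y)^j·(-1/y)^(10-j), with y-exponent 1j − 1(10−j) = 2j − 10.
Set 2j − 10 = -4: j = 3.
C(10,3) = 120; (-1)^3 = -1; (-1)^7 = -1.
Coefficient = 120 · (-1) · (-1) = 120.

120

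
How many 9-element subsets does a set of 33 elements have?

38567100

C(33,9) = (33·32·31·30·29·28·27·26·25) / 9! = 13995229248000 / 362880 = 38567100.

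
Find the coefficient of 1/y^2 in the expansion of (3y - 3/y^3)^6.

10935

General term: C(6,j)·(3y)^j·(-3/y^3)^(6-j), with y-exponent 1j − 3(6−j) = 4j − 18.
Set 4j − 18 = -2: j = 4.
C(6,4) = 15; 3^4 = 81; (-3)^2 = 9.
Coefficient = 15 · 81 · 9 = 10935.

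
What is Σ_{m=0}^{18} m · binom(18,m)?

Differentiating (1+x)^18 and setting x=1: Σ m·C(18,m) = 18·2^17 = 2359296.

2359296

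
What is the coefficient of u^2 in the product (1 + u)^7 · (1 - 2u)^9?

39

Coefficient of u^2 = Σ_{j} C(7,j)·1^j·C(9,2-j)·(-2)^(2-j) for j from 0 to 2.
= 144 + (-126) + 21 = 39.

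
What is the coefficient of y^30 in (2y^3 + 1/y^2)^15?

1863680

General term: C(15,j)·(2y^3)^j·(1/y^2)^(15-j), with y-exponent 3j − 2(15−j) = 5j − 30.
Set 5j − 30 = 30: j = 12.
C(15,12) = 455; 2^12 = 4096; 1^3 = 1.
Coefficient = 455 · 4096 · 1 = 1863680.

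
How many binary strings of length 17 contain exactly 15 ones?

136

Choose the 15 positions: C(17,15) = 136.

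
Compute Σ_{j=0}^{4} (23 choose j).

10903

1 + 23 + 253 + 1771 + 8855 = 10903.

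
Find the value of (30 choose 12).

86493225

C(30,12) = (30·29·28·27·26·25·24·23·22·21·20·19) / 12! = 41430393164160000 / 479001600 = 86493225.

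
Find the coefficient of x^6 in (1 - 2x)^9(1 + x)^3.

Coefficient of x^6 = Σ_{j} C(9,j)·(-2)^j·C(3,6-j)·1^(6-j) for j from 3 to 6.
= (-672) + 6048 + (-12096) + 5376 = -1344.

-1344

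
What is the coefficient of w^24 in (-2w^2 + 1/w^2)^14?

-114688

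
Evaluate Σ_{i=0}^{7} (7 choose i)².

Σ C(7,i)² is the coefficient of x^7 in (1+x)^7(1+x)^7 = (1+x)^14, i.e. C(14,7) = 3432.

3432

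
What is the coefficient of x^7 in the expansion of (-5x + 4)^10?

The general term is C(10,j)·(-5x)^j·(4)^(10-j); the x^7 term has j = 7.
C(10,7) = 120.
Coefficient = C(10,7) · (-5)^7 · 4^3 = 120 · (-78125) · 64 = -600000000.

-600000000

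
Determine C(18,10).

C(18,10) = C(18,8) by symmetry.
C(18,8) = (18·17·16·15·14·13·12·11) / 8! = 1764322560 / 40320 = 43758.

43758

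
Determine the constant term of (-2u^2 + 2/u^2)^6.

-1280

General term: C(6,j)·(-2u^2)^j·(2/u^2)^(6-j), with u-exponent 2j − 2(6−j) = 4j − 12.
Set 4j − 12 = 0: j = 3.
C(6,3) = 20; (-2)^3 = -8; 2^3 = 8.
Coefficient = 20 · (-8) · 8 = -1280.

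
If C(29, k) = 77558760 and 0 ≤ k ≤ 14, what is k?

C(29,k) increases on 0 ≤ k ≤ 14. C(29,13) = 67863915 and C(29,14) = 77558760, so k = 14.

14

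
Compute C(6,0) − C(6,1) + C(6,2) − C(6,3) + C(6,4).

5

The partial alternating sum Σ_{k=0}^{4} (−1)^k C(6,k) = (−1)^4 C(5,4) = 5.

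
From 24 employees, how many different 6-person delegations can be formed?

This is C(24,6) = 134596.

134596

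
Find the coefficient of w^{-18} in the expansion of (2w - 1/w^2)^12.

264

General term: C(12,j)·(2w)^j·(-1/w^2)^(12-j), with w-exponent 1j − 2(12−j) = 3j − 24.
Set 3j − 24 = -18: j = 2.
C(12,2) = 66; 2^2 = 4; (-1)^10 = 1.
Coefficient = 66 · 4 · 1 = 264.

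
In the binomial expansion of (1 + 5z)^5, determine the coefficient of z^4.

The general term is C(5,j)·(1)^j·(5z)^(5-j); the z^4 term has j = 1.
C(5,1) = 5.
Coefficient = C(5,1) · 5^4 = 5 · 625 = 3125.

3125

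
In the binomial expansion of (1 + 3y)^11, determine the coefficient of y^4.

The general term is C(11,j)·(1)^j·(3y)^(11-j); the y^4 term has j = 7.
C(11,7) = 330.
Coefficient = C(11,7) · 3^4 = 330 · 81 = 26730.

26730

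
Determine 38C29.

163011640

C(38,29) = C(38,9) by symmetry.
C(38,9) = (38·37·36·35·34·33·32·31·30) / 9! = 59153663923200 / 362880 = 163011640.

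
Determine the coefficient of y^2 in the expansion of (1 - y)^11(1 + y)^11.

Coefficient of y^2 = Σ_{j} C(11,j)·(-1)^j·C(11,2-j)·1^(2-j) for j from 0 to 2.
= 55 + (-121) + 55 = -11.

-11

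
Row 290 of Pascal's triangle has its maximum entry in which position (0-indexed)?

145

C(290,r) is maximized at r = 290/2 = 145.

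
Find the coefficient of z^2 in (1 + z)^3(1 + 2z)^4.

Coefficient of z^2 = Σ_{j} C(3,j)·1^j·C(4,2-j)·2^(2-j) for j from 0 to 2.
= 24 + 24 + 3 = 51.

51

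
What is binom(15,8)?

6435

C(15,8) = C(15,7) by symmetry.
C(15,7) = (15·14·13·12·11·10·9) / 7! = 32432400 / 5040 = 6435.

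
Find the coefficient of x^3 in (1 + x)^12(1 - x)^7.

-25

Coefficient of x^3 = Σ_{j} C(12,j)·1^j·C(7,3-j)·(-1)^(3-j) for j from 0 to 3.
= (-35) + 252 + (-462) + 220 = -25.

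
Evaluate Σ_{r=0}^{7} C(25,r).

1 + 25 + 300 + 2300 + 12650 + 53130 + 177100 + 480700 = 726206.

726206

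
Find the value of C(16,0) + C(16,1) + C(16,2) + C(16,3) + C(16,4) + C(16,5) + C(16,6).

1 + 16 + 120 + 560 + 1820 + 4368 + 8008 = 14893.

14893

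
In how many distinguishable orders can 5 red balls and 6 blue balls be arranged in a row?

462

Choose positions for the red balls: C(11,5) = 462.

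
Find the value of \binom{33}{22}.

C(33,22) = C(33,11) by symmetry.
C(33,11) = (33·32·31·30·29·28·27·26·25·24·23) / 11! = 7725366544896000 / 39916800 = 193536720.

193536720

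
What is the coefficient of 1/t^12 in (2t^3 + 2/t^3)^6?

General term: C(6,j)·(2t^3)^j·(2/t^3)^(6-j), with t-exponent 3j − 3(6−j) = 6j − 18.
Set 6j − 18 = -12: j = 1.
C(6,1) = 6; 2^1 = 2; 2^5 = 32.
Coefficient = 6 · 2 · 32 = 384.

384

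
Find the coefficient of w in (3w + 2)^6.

The general term is C(6,j)·(3w)^j·(2)^(6-j); the w^1 term has j = 1.
C(6,1) = 6.
Coefficient = C(6,1) · 3^1 · 2^5 = 6 · 3 · 32 = 576.

576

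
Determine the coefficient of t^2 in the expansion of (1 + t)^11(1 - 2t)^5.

-15

Coefficient of t^2 = Σ_{j} C(11,j)·1^j·C(5,2-j)·(-2)^(2-j) for j from 0 to 2.
= 40 + (-110) + 55 = -15.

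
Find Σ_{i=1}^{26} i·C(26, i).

Differentiating (1+x)^26 and setting x=1: Σ i·C(26,i) = 26·2^25 = 872415232.

872415232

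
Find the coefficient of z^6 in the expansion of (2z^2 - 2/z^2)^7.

2688

General term: C(7,j)·(2z^2)^j·(-2/z^2)^(7-j), with z-exponent 2j − 2(7−j) = 4j − 14.
Set 4j − 14 = 6: j = 5.
C(7,5) = 21; 2^5 = 32; (-2)^2 = 4.
Coefficient = 21 · 32 · 4 = 2688.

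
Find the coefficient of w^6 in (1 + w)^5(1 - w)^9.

45

Coefficient of w^6 = Σ_{j} C(5,j)·1^j·C(9,6-j)·(-1)^(6-j) for j from 0 to 5.
= 84 + (-630) + 1260 + (-840) + 180 + (-9) = 45.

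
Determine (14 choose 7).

3432

C(14,7) = (14·13·12·11·10·9·8) / 7! = 17297280 / 5040 = 3432.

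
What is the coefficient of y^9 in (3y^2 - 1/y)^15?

General term: C(15,j)·(3y^2)^j·(-1/y)^(15-j), with y-exponent 2j − 1(15−j) = 3j − 15.
Set 3j − 15 = 9: j = 8.
C(15,8) = 6435; 3^8 = 6561; (-1)^7 = -1.
Coefficient = 6435 · 6561 · (-1) = -42220035.

-42220035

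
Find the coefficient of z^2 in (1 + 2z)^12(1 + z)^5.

Coefficient of z^2 = Σ_{j} C(12,j)·2^j·C(5,2-j)·1^(2-j) for j from 0 to 2.
= 10 + 120 + 264 = 394.

394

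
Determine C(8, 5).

C(8,5) = C(8,3) by symmetry.
C(8,3) = (8·7·6) / 3! = 336 / 6 = 56.

56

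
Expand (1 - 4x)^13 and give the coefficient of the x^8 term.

84344832

The general term is C(13,j)·(1)^j·(-4x)^(13-j); the x^8 term has j = 5.
C(13,5) = 1287.
Coefficient = C(13,5) · (-4)^8 = 1287 · 65536 = 84344832.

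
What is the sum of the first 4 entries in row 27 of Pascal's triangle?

1 + 27 + 351 + 2925 = 3304.

3304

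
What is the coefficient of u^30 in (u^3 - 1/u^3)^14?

General term: C(14,j)·(u^3)^j·(-1/u^3)^(14-j), with u-exponent 3j − 3(14−j) = 6j − 42.
Set 6j − 42 = 30: j = 12.
C(14,12) = 91; 1^12 = 1; (-1)^2 = 1.
Coefficient = 91 · 1 · 1 = 91.

91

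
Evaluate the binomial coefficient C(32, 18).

C(32,18) = C(32,14) by symmetry.
C(32,14) = (32·31·30·29·28·27·26·25·24·23·22·21·20·19) / 14! = 41098950018846720000 / 87178291200 = 471435600.

471435600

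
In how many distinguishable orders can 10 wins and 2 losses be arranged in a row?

Choose positions for the wins: C(12,10) = 66.

66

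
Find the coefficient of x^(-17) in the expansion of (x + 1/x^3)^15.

6435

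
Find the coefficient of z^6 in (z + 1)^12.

924

The general term is C(12,j)·(z)^j·(1)^(12-j); the z^6 term has j = 6.
C(12,6) = 924.
Coefficient = C(12,6) = 924.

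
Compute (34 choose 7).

5379616

C(34,7) = (34·33·32·31·30·29·28) / 7! = 27113264640 / 5040 = 5379616.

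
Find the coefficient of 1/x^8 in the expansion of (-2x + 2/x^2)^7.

2688

General term: C(7,j)·(-2x)^j·(2/x^2)^(7-j), with x-exponent 1j − 2(7−j) = 3j − 14.
Set 3j − 14 = -8: j = 2.
C(7,2) = 21; (-2)^2 = 4; 2^5 = 32.
Coefficient = 21 · 4 · 32 = 2688.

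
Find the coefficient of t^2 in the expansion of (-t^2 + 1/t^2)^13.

General term: C(13,j)·(-t^2)^j·(1/t^2)^(13-j), with t-exponent 2j − 2(13−j) = 4j − 26.
Set 4j − 26 = 2: j = 7.
C(13,7) = 1716; (-1)^7 = -1; 1^6 = 1.
Coefficient = 1716 · (-1) · 1 = -1716.

-1716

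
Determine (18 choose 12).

C(18,12) = C(18,6) by symmetry.
C(18,6) = (18·17·16·15·14·13) / 6! = 13366080 / 720 = 18564.

18564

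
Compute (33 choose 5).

237336

C(33,5) = (33·32·31·30·29) / 5! = 28480320 / 120 = 237336.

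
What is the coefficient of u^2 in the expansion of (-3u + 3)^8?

183708

The general term is C(8,j)·(-3u)^j·(3)^(8-j); the u^2 term has j = 2.
C(8,2) = 28.
Coefficient = C(8,2) · (-3)^2 · 3^6 = 28 · 9 · 729 = 183708.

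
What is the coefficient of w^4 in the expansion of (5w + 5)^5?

The general term is C(5,j)·(5w)^j·(5)^(5-j); the w^4 term has j = 4.
C(5,4) = 5.
Coefficient = C(5,4) · 5^4 · 5^1 = 5 · 625 · 5 = 15625.

15625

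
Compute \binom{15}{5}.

C(15,5) = (15·14·13·12·11) / 5! = 360360 / 120 = 3003.

3003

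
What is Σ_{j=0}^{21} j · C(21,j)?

Since j·C(21,j) = 21·C(20,j−1), the sum is 21·2^20 = 21·1048576 = 22020096.

22020096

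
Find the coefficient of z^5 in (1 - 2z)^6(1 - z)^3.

-1452

Coefficient of z^5 = Σ_{j} C(6,j)·(-2)^j·C(3,5-j)·(-1)^(5-j) for j from 2 to 5.
= (-60) + (-480) + (-720) + (-192) = -1452.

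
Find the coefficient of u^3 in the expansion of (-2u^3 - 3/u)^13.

General term: C(13,j)·(-2u^3)^j·(-3/u)^(13-j), with u-exponent 3j − 1(13−j) = 4j − 13.
Set 4j − 13 = 3: j = 4.
C(13,4) = 715; (-2)^4 = 16; (-3)^9 = -19683.
Coefficient = 715 · 16 · (-19683) = -225173520.

-225173520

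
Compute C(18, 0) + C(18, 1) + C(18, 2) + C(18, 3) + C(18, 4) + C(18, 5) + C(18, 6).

31180

1 + 18 + 153 + 816 + 3060 + 8568 + 18564 = 31180.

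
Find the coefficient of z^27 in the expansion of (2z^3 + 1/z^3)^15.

1863680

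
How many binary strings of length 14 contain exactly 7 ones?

Choose the 7 positions: C(14,7) = 3432.

3432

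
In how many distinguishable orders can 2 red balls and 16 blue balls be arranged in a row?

Choose positions for the red balls: C(18,2) = 153.

153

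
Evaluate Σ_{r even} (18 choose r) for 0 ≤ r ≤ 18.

Even-r terms of row 18 sum to 2^17 = 131072.

131072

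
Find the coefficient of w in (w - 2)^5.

80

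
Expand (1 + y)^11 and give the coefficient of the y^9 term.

The general term is C(11,j)·(1)^j·(y)^(11-j); the y^9 term has j = 2.
C(11,2) = 55.
Coefficient = C(11,2) = 55.

55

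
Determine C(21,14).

116280

C(21,14) = C(21,7) by symmetry.
C(21,7) = (21·20·19·18·17·16·15) / 7! = 586051200 / 5040 = 116280.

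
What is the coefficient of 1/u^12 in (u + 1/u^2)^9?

General term: C(9,j)·(u)^j·(1/u^2)^(9-j), with u-exponent 1j − 2(9−j) = 3j − 18.
Set 3j − 18 = -12: j = 2.
C(9,2) = 36; 1^2 = 1; 1^7 = 1.
Coefficient = 36 · 1 · 1 = 36.

36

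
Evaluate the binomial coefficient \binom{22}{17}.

26334

C(22,17) = C(22,5) by symmetry.
C(22,5) = (22·21·20·19·18) / 5! = 3160080 / 120 = 26334.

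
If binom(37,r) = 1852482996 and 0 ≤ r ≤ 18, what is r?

C(37,r) increases on 0 ≤ r ≤ 18. C(37,11) = 854992152 and C(37,12) = 1852482996, so r = 12.

12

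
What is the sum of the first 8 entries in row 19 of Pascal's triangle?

94184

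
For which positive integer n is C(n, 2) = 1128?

48

n(n−1)/2 = 1128 ⇒ n(n−1) = 2256. Since 48·47 = 2256, n = 48.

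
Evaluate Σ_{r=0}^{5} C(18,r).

12616

1 + 18 + 153 + 816 + 3060 + 8568 = 12616.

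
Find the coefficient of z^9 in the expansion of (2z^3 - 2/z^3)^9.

-43008

General term: C(9,j)·(2z^3)^j·(-2/z^3)^(9-j), with z-exponent 3j − 3(9−j) = 6j − 27.
Set 6j − 27 = 9: j = 6.
C(9,6) = 84; 2^6 = 64; (-2)^3 = -8.
Coefficient = 84 · 64 · (-8) = -43008.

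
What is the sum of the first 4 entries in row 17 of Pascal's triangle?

834

1 + 17 + 136 + 680 = 834.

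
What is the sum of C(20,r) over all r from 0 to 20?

1048576

The entries of row 20 sum to 2^20 = 1048576.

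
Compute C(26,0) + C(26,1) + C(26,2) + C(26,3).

1 + 26 + 325 + 2600 = 2952.

2952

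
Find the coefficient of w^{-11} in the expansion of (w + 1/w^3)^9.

General term: C(9,j)·(w)^j·(1/w^3)^(9-j), with w-exponent 1j − 3(9−j) = 4j − 27.
Set 4j − 27 = -11: j = 4.
C(9,4) = 126; 1^4 = 1; 1^5 = 1.
Coefficient = 126 · 1 · 1 = 126.

126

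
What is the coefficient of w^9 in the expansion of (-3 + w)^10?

The general term is C(10,j)·(-3)^j·(w)^(10-j); the w^9 term has j = 1.
C(10,1) = 10.
Coefficient = C(10,1) · (-3)^1 = 10 · (-3) = -30.

-30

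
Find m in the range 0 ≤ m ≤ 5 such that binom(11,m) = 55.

C(11,m) increases on 0 ≤ m ≤ 5. C(11,1) = 11 and C(11,2) = 55, so m = 2.

2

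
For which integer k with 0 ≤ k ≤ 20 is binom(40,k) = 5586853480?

12

C(40,k) increases on 0 ≤ k ≤ 20. C(40,11) = 2311801440 and C(40,12) = 5586853480, so k = 12.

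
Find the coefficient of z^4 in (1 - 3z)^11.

The general term is C(11,j)·(1)^j·(-3z)^(11-j); the z^4 term has j = 7.
C(11,7) = 330.
Coefficient = C(11,7) · (-3)^4 = 330 · 81 = 26730.

26730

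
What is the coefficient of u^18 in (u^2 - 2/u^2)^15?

-3640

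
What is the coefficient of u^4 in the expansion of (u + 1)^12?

The general term is C(12,j)·(u)^j·(1)^(12-j); the u^4 term has j = 4.
C(12,4) = 495.
Coefficient = C(12,4) = 495.

495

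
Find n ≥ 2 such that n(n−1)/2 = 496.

n(n−1)/2 = 496 ⇒ n(n−1) = 992. Since 32·31 = 992, n = 32.

32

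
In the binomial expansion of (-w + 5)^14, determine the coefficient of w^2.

The general term is C(14,j)·(-w)^j·(5)^(14-j); the w^2 term has j = 2.
C(14,2) = 91.
Coefficient = C(14,2) · 5^12 = 91 · 244140625 = 22216796875.

22216796875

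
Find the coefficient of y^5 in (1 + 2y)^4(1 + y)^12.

Coefficient of y^5 = Σ_{j} C(4,j)·2^j·C(12,5-j)·1^(5-j) for j from 0 to 4.
= 792 + 3960 + 5280 + 2112 + 192 = 12336.

12336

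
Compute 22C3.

1540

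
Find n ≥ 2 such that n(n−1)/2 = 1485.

n(n−1)/2 = 1485 ⇒ n(n−1) = 2970. Since 55·54 = 2970, n = 55.

55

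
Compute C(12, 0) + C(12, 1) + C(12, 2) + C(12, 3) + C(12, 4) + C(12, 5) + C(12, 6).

2510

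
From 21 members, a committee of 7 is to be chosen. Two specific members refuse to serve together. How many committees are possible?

104652

All 7-subsets: C(21,7) = 116280. Those containing both fixed elements: C(19,5) = 11628.
116280 − 11628 = 104652.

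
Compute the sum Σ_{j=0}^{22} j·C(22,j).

46137344

Differentiating (1+x)^22 and setting x=1: Σ j·C(22,j) = 22·2^21 = 46137344.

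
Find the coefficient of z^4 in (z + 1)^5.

5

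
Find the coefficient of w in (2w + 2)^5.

160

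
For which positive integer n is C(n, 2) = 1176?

n(n−1)/2 = 1176 ⇒ n(n−1) = 2352. Since 49·48 = 2352, n = 49.

49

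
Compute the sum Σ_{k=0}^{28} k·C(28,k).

3758096384

Differentiating (1+x)^28 and setting x=1: Σ k·C(28,k) = 28·2^27 = 3758096384.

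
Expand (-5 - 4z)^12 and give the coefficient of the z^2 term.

The general term is C(12,j)·(-5)^j·(-4z)^(12-j); the z^2 term has j = 10.
C(12,10) = 66.
Coefficient = C(12,10) · (-5)^10 · (-4)^2 = 66 · 9765625 · 16 = 10312500000.

10312500000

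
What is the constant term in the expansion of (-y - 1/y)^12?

924

General term: C(12,j)·(-y)^j·(-1/y)^(12-j), with y-exponent 1j − 1(12−j) = 2j − 12.
Set 2j − 12 = 0: j = 6.
C(12,6) = 924; (-1)^6 = 1; (-1)^6 = 1.
Coefficient = 924 · 1 · 1 = 924.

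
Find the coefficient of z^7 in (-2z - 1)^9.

The general term is C(9,j)·(-2z)^j·(-1)^(9-j); the z^7 term has j = 7.
C(9,7) = 36.
Coefficient = C(9,7) · (-2)^7 = 36 · (-128) = -4608.

-4608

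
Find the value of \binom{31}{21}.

C(31,21) = C(31,10) by symmetry.
C(31,10) = (31·30·29·28·27·26·25·24·23·22) / 10! = 160945136352000 / 3628800 = 44352165.

44352165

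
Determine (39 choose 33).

3262623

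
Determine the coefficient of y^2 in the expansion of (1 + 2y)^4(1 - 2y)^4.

-16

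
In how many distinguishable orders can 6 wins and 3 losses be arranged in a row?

84

Choose positions for the wins: C(9,6) = 84.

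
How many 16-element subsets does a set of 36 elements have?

7307872110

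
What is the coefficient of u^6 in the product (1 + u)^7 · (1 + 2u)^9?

104881

Coefficient of u^6 = Σ_{j} C(7,j)·1^j·C(9,6-j)·2^(6-j) for j from 0 to 6.
= 5376 + 28224 + 42336 + 23520 + 5040 + 378 + 7 = 104881.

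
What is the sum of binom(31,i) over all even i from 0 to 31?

1073741824

Even-i terms of row 31 sum to 2^30 = 1073741824.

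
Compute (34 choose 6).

1344904

C(34,6) = (34·33·32·31·30·29) / 6! = 968330880 / 720 = 1344904.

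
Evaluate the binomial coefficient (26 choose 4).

C(26,4) = (26·25·24·23) / 4! = 358800 / 24 = 14950.

14950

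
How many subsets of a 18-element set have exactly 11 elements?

Choose the 11 positions: C(18,11) = 31824.

31824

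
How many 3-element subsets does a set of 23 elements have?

1771

C(23,3) = (23·22·21) / 3! = 10626 / 6 = 1771.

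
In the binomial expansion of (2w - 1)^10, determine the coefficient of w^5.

-8064

The general term is C(10,j)·(2w)^j·(-1)^(10-j); the w^5 term has j = 5.
C(10,5) = 252.
Coefficient = C(10,5) · 2^5 · (-1)^5 = 252 · 32 · (-1) = -8064.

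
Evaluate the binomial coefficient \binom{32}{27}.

201376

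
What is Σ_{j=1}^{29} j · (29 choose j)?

7784628224

Differentiating (1+x)^29 and setting x=1: Σ j·C(29,j) = 29·2^28 = 7784628224.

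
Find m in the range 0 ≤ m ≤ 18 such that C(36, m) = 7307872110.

C(36,m) increases on 0 ≤ m ≤ 18. C(36,15) = 5567902560 and C(36,16) = 7307872110, so m = 16.

16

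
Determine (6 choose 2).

15

C(6,2) = (6·5) / 2! = 30 / 2 = 15.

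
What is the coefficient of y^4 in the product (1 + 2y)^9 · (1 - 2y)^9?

576

Coefficient of y^4 = Σ_{j} C(9,j)·2^j·C(9,4-j)·(-2)^(4-j) for j from 0 to 4.
= 2016 + (-12096) + 20736 + (-12096) + 2016 = 576.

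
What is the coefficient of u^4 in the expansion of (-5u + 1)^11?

206250

The general term is C(11,j)·(-5u)^j·(1)^(11-j); the u^4 term has j = 4.
C(11,4) = 330.
Coefficient = C(11,4) · (-5)^4 = 330 · 625 = 206250.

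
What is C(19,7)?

50388

C(19,7) = (19·18·17·16·15·14·13) / 7! = 253955520 / 5040 = 50388.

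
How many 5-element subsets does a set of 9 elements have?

126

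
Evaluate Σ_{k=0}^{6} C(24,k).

1 + 24 + 276 + 2024 + 10626 + 42504 + 134596 = 190051.

190051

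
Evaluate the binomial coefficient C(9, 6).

C(9,6) = C(9,3) by symmetry.
C(9,3) = (9·8·7) / 3! = 504 / 6 = 84.

84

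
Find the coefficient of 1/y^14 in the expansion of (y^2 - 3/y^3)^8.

20412

General term: C(8,j)·(y^2)^j·(-3/y^3)^(8-j), with y-exponent 2j − 3(8−j) = 5j − 24.
Set 5j − 24 = -14: j = 2.
C(8,2) = 28; 1^2 = 1; (-3)^6 = 729.
Coefficient = 28 · 1 · 729 = 20412.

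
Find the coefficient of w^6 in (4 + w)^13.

28114944

The general term is C(13,j)·(4)^j·(w)^(13-j); the w^6 term has j = 7.
C(13,7) = 1716.
Coefficient = C(13,7) · 4^7 = 1716 · 16384 = 28114944.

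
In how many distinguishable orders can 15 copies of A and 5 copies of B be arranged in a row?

15504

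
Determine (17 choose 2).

136

C(17,2) = (17·16) / 2! = 272 / 2 = 136.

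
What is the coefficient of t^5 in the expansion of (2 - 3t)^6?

-2916

The general term is C(6,j)·(2)^j·(-3t)^(6-j); the t^5 term has j = 1.
C(6,1) = 6.
Coefficient = C(6,1) · 2^1 · (-3)^5 = 6 · 2 · (-243) = -2916.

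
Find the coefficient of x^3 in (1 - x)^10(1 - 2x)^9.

Coefficient of x^3 = Σ_{j} C(10,j)·(-1)^j·C(9,3-j)·(-2)^(3-j) for j from 0 to 3.
= (-672) + (-1440) + (-810) + (-120) = -3042.

-3042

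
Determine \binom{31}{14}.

265182525

C(31,14) = (31·30·29·28·27·26·25·24·23·22·21·20·19·18) / 14! = 23118159385601280000 / 87178291200 = 265182525.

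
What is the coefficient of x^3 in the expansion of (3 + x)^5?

90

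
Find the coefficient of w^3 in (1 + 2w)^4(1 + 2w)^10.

2912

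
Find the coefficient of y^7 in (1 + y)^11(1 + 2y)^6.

Coefficient of y^7 = Σ_{j} C(11,j)·1^j·C(6,7-j)·2^(7-j) for j from 1 to 7.
= 704 + 10560 + 39600 + 52800 + 27720 + 5544 + 330 = 137258.

137258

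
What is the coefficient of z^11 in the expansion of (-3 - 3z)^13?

-124357194

The general term is C(13,j)·(-3)^j·(-3z)^(13-j); the z^11 term has j = 2.
C(13,2) = 78.
Coefficient = C(13,2) · (-3)^2 · (-3)^11 = 78 · 9 · (-177147) = -124357194.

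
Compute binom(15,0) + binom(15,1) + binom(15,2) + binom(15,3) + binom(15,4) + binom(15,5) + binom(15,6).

1 + 15 + 105 + 455 + 1365 + 3003 + 5005 = 9949.

9949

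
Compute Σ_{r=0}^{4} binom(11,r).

562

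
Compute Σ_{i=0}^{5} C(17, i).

9402

1 + 17 + 136 + 680 + 2380 + 6188 = 9402.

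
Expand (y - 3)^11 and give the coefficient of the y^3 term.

The general term is C(11,j)·(y)^j·(-3)^(11-j); the y^3 term has j = 3.
C(11,3) = 165.
Coefficient = C(11,3) · (-3)^8 = 165 · 6561 = 1082565.

1082565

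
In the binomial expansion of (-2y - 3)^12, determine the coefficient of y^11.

73728

The general term is C(12,j)·(-2y)^j·(-3)^(12-j); the y^11 term has j = 11.
C(12,11) = 12.
Coefficient = C(12,11) · (-2)^11 · (-3)^1 = 12 · (-2048) · (-3) = 73728.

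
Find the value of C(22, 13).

497420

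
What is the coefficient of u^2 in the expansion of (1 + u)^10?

45

The general term is C(10,j)·(1)^j·(u)^(10-j); the u^2 term has j = 8.
C(10,8) = 45.
Coefficient = C(10,8) = 45.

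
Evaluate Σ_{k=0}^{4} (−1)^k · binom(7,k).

15

The partial alternating sum Σ_{k=0}^{4} (−1)^k C(7,k) = (−1)^4 C(6,4) = 15.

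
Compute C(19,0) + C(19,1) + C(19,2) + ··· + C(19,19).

Setting x = 1 in (1+x)^19 gives Σ C(19,i) = 2^19 = 524288.

524288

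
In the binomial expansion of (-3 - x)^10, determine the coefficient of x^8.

405

The general term is C(10,j)·(-3)^j·(-x)^(10-j); the x^8 term has j = 2.
C(10,2) = 45.
Coefficient = C(10,2) · (-3)^2 = 45 · 9 = 405.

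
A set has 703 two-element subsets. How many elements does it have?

n(n−1)/2 = 703 ⇒ n(n−1) = 1406. Since 38·37 = 1406, n = 38.

38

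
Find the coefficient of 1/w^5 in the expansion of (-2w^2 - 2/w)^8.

2048

General term: C(8,j)·(-2w^2)^j·(-2/w)^(8-j), with w-exponent 2j − 1(8−j) = 3j − 8.
Set 3j − 8 = -5: j = 1.
C(8,1) = 8; (-2)^1 = -2; (-2)^7 = -128.
Coefficient = 8 · (-2) · (-128) = 2048.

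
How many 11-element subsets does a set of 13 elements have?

78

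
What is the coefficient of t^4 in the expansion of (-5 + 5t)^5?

The general term is C(5,j)·(-5)^j·(5t)^(5-j); the t^4 term has j = 1.
C(5,1) = 5.
Coefficient = C(5,1) · (-5)^1 · 5^4 = 5 · (-5) · 625 = -15625.

-15625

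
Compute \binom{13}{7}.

1716

C(13,7) = C(13,6) by symmetry.
C(13,6) = (13·12·11·10·9·8) / 6! = 1235520 / 720 = 1716.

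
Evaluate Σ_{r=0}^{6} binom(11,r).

1 + 11 + 55 + 165 + 330 + 462 + 462 = 1486.

1486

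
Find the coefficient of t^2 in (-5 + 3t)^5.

The general term is C(5,j)·(-5)^j·(3t)^(5-j); the t^2 term has j = 3.
C(5,3) = 10.
Coefficient = C(5,3) · (-5)^3 · 3^2 = 10 · (-125) · 9 = -11250.

-11250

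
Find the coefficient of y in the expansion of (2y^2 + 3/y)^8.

General term: C(8,j)·(2y^2)^j·(3/y)^(8-j), with y-exponent 2j − 1(8−j) = 3j − 8.
Set 3j − 8 = 1: j = 3.
C(8,3) = 56; 2^3 = 8; 3^5 = 243.
Coefficient = 56 · 8 · 243 = 108864.

108864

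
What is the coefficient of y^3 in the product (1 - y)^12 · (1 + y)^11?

11

Coefficient of y^3 = Σ_{j} C(12,j)·(-1)^j·C(11,3-j)·1^(3-j) for j from 0 to 3.
= 165 + (-660) + 726 + (-220) = 11.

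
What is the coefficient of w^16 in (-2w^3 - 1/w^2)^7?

-448

General term: C(7,j)·(-2w^3)^j·(-1/w^2)^(7-j), with w-exponent 3j − 2(7−j) = 5j − 14.
Set 5j − 14 = 16: j = 6.
C(7,6) = 7; (-2)^6 = 64; (-1)^1 = -1.
Coefficient = 7 · 64 · (-1) = -448.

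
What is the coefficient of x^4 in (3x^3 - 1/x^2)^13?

General term: C(13,j)·(3x^3)^j·(-1/x^2)^(13-j), with x-exponent 3j − 2(13−j) = 5j − 26.
Set 5j − 26 = 4: j = 6.
C(13,6) = 1716; 3^6 = 729; (-1)^7 = -1.
Coefficient = 1716 · 729 · (-1) = -1250964.

-1250964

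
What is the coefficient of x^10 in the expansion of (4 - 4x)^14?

268703891456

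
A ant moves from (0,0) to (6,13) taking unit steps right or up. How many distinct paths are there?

27132

Each path is a sequence of 19 steps with 6 rights: C(19,6) = 27132.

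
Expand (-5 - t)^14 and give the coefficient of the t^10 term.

625625

The general term is C(14,j)·(-5)^j·(-t)^(14-j); the t^10 term has j = 4.
C(14,4) = 1001.
Coefficient = C(14,4) · (-5)^4 = 1001 · 625 = 625625.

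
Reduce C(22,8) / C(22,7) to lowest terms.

15/8

C(n,k+1)/C(n,k) = (n−k)/(k+1) = (22−7)/(7+1) = 15/8.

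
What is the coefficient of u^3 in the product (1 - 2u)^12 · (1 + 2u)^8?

224

Coefficient of u^3 = Σ_{j} C(12,j)·(-2)^j·C(8,3-j)·2^(3-j) for j from 0 to 3.
= 448 + (-2688) + 4224 + (-1760) = 224.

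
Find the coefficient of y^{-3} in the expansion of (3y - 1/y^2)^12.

General term: C(12,j)·(3y)^j·(-1/y^2)^(12-j), with y-exponent 1j − 2(12−j) = 3j − 24.
Set 3j − 24 = -3: j = 7.
C(12,7) = 792; 3^7 = 2187; (-1)^5 = -1.
Coefficient = 792 · 2187 · (-1) = -1732104.

-1732104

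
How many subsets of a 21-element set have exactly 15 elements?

Choose the 15 positions: C(21,15) = 54264.

54264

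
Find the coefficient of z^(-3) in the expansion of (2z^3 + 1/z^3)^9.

2016

General term: C(9,j)·(2z^3)^j·(1/z^3)^(9-j), with z-exponent 3j − 3(9−j) = 6j − 27.
Set 6j − 27 = -3: j = 4.
C(9,4) = 126; 2^4 = 16; 1^5 = 1.
Coefficient = 126 · 16 · 1 = 2016.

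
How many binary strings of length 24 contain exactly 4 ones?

10626

Choose the 4 positions: C(24,4) = 10626.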